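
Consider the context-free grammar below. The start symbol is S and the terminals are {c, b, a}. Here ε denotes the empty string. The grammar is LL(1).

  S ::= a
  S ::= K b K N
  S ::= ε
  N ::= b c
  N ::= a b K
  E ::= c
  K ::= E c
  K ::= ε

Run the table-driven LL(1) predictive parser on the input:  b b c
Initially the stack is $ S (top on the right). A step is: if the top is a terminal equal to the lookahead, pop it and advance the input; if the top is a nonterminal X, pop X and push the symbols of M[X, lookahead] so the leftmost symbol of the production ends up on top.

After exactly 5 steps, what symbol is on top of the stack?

b

     Stack      Input    Action
  1  $ S        b b c $  expand S ::= K b K N
  2  $ N K b K  b b c $  expand K ::= ε
  3  $ N K b    b b c $  match b
  4  $ N K      b c $    expand K ::= ε
  5  $ N        b c $    expand N ::= b c
Stack after step 5: $ c b (top = b).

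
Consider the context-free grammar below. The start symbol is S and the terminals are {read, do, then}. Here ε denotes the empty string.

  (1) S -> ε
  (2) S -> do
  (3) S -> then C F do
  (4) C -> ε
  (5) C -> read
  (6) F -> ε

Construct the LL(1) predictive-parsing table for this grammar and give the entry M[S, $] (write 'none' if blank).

S -> ε

FIRST(S) = {ε, do, then}
FIRST(C) = {ε, read}
FIRST(F) = {ε}
FOLLOW(S) includes $ since S is the start symbol.
FOLLOW(S): S appears on no right-hand side. Thus FOLLOW(S) = {$}.
For S -> ε: FIRST(ε) = {ε}, so it goes in M[S, t] for t ∈ {}; since ε ∈ FIRST, also for every t ∈ FOLLOW(S) = {$}.
For S -> do: FIRST(do) = {do}, so it goes in M[S, t] for t ∈ {do}.
For S -> then C F do: FIRST(then C F do) = {then}, so it goes in M[S, t] for t ∈ {then}.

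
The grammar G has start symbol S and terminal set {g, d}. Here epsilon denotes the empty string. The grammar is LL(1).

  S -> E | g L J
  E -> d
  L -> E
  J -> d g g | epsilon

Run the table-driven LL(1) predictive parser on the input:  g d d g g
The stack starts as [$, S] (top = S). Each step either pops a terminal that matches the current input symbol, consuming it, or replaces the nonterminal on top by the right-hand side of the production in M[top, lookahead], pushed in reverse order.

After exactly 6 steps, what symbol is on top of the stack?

d

     Stack    Input        Action
  1  $ S      g d d g g $  expand S -> g L J
  2  $ J L g  g d d g g $  match g
  3  $ J L    d d g g $    expand L -> E
  4  $ J E    d d g g $    expand E -> d
  5  $ J d    d d g g $    match d
  6  $ J      d g g $      expand J -> d g g
Stack after step 6: $ g g d (top = d).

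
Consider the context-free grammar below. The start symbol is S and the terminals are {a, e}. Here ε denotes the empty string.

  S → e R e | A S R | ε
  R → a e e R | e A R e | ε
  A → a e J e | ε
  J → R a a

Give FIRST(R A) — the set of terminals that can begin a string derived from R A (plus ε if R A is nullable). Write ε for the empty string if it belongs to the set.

{ε, a, e}

FIRST(R) = {ε, a, e}
FIRST(A) = {ε, a}
FIRST(S) = {ε, a, e}  (via A S R)
FIRST(J) = {a, e}  (via R a a)
FIRST(R A): take FIRST of each symbol in turn, carrying on past any symbol whose FIRST contains ε; result {ε, a, e}.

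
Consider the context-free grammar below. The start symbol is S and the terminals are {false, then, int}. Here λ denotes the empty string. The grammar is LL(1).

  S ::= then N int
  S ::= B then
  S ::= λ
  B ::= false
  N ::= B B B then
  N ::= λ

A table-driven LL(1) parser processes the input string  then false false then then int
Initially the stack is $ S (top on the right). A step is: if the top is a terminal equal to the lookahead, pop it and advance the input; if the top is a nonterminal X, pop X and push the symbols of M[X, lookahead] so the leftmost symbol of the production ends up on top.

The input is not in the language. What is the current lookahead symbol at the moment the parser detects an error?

step 1: stack=$ S  input=then false false then then int $  — expand S ::= then N int
step 2: stack=$ int N then  input=then false false then then int $  — match then
step 3: stack=$ int N  input=false false then then int $  — expand N ::= B B B then
step 4: stack=$ int then B B B  input=false false then then int $  — expand B ::= false
step 5: stack=$ int then B B false  input=false false then then int $  — match false
step 6: stack=$ int then B B  input=false then then int $  — expand B ::= false
step 7: stack=$ int then B false  input=false then then int $  — match false
step 8: stack=$ int then B  input=then then int $  — error: M[B, then] is empty

then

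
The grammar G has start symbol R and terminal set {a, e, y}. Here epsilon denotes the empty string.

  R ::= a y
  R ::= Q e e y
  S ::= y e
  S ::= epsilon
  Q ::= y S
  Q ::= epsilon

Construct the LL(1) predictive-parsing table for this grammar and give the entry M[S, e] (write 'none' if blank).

S ::= epsilon

FIRST(S) = {epsilon, y}
FIRST(Q) = {epsilon, y}
FIRST(R) = {a, e, y}  (via Q e e y)
FOLLOW(R) includes $ since R is the start symbol.
FOLLOW(Q): in R::=Q e e y, Q is followed by e e y with FIRST {e}. Thus FOLLOW(Q) = {e}.
FOLLOW(S): in Q::=y S, the suffix after S is empty, so FOLLOW(S) ⊇ FOLLOW(Q) = {e}. Thus FOLLOW(S) = {e}.
For S ::= y e: FIRST(y e) = {y}, so it goes in M[S, t] for t ∈ {y}.
For S ::= epsilon: FIRST(epsilon) = {epsilon}, so it goes in M[S, t] for t ∈ {}; since epsilon ∈ FIRST, also for every t ∈ FOLLOW(S) = {e}.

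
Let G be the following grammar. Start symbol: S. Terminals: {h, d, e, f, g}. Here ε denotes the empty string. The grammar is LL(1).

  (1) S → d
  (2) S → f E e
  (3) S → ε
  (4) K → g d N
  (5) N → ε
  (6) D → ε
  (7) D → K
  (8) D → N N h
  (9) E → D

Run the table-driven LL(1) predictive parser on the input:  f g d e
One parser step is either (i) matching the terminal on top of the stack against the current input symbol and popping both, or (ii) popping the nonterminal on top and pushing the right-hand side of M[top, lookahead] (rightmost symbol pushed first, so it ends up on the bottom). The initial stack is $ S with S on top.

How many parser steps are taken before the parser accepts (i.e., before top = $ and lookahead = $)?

9

step 1: stack=$ S  input=f g d e $  — expand S → f E e
step 2: stack=$ e E f  input=f g d e $  — match f
step 3: stack=$ e E  input=g d e $  — expand E → D
step 4: stack=$ e D  input=g d e $  — expand D → K
step 5: stack=$ e K  input=g d e $  — expand K → g d N
step 6: stack=$ e N d g  input=g d e $  — match g
step 7: stack=$ e N d  input=d e $  — match d
step 8: stack=$ e N  input=e $  — expand N → ε
step 9: stack=$ e  input=e $  — match e
Accept reached after 9 steps.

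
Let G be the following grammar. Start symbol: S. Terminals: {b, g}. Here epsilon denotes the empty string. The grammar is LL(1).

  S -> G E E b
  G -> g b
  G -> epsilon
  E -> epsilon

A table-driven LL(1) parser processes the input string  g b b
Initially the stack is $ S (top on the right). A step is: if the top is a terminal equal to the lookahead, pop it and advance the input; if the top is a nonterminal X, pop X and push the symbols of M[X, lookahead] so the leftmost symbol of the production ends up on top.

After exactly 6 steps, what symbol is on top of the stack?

     Stack        Input    Action
  1  $ S          g b b $  expand S -> G E E b
  2  $ b E E G    g b b $  expand G -> g b
  3  $ b E E b g  g b b $  match g
  4  $ b E E b    b b $    match b
  5  $ b E E      b $      expand E -> epsilon
  6  $ b E        b $      expand E -> epsilon
Stack after step 6: $ b (top = b).

b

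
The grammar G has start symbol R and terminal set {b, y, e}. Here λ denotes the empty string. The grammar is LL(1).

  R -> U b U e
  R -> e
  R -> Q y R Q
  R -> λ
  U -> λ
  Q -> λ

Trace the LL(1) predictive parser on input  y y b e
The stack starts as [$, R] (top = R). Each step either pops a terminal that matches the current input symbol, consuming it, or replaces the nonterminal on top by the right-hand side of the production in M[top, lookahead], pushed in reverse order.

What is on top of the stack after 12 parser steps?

Q

step 1: stack=$ R  input=y y b e $  — expand R -> Q y R Q
step 2: stack=$ Q R y Q  input=y y b e $  — expand Q -> λ
step 3: stack=$ Q R y  input=y y b e $  — match y
step 4: stack=$ Q R  input=y b e $  — expand R -> Q y R Q
step 5: stack=$ Q Q R y Q  input=y b e $  — expand Q -> λ
step 6: stack=$ Q Q R y  input=y b e $  — match y
step 7: stack=$ Q Q R  input=b e $  — expand R -> U b U e
step 8: stack=$ Q Q e U b U  input=b e $  — expand U -> λ
step 9: stack=$ Q Q e U b  input=b e $  — match b
step 10: stack=$ Q Q e U  input=e $  — expand U -> λ
step 11: stack=$ Q Q e  input=e $  — match e
step 12: stack=$ Q Q  input=$  — expand Q -> λ
Stack after step 12: $ Q (top = Q).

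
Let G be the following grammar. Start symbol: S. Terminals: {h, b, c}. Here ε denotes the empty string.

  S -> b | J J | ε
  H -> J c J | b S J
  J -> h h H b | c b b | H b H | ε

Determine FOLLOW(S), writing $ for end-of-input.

FIRST(S) = {ε, b, c, h}  (via J J)
FIRST(H) = {b, c, h}  (via J c J)
FIRST(J) = {ε, b, c, h}  (via H b H)
FOLLOW(S) includes $ since S is the start symbol.
FOLLOW(S): in H->b S J, S is followed by J with FIRST {ε, b, c, h}; in H->b S J, the suffix after S is nullable, so FOLLOW(S) ⊇ FOLLOW(H) = {$, b, c, h}. Thus FOLLOW(S) = {$, b, c, h}.
FOLLOW(H): in J->h h H b, H is followed by b with FIRST {b}; in J->H b H (occurrence 1), H is followed by b H with FIRST {b}; in J->H b H (occurrence 2), the suffix after H is empty, so FOLLOW(H) ⊇ FOLLOW(J) = {$, b, c, h}. Thus FOLLOW(H) = {$, b, c, h}.
FOLLOW(J): in S->J J (occurrence 1), J is followed by J with FIRST {ε, b, c, h}; in S->J J (occurrence 1), the suffix after J is nullable, so FOLLOW(J) ⊇ FOLLOW(S) = {$, b, c, h}; in S->J J (occurrence 2), the suffix after J is empty, so FOLLOW(J) ⊇ FOLLOW(S) = {$, b, c, h}; in H->J c J (occurrence 1), J is followed by c J with FIRST {c}; in H->J c J (occurrence 2), the suffix after J is empty, so FOLLOW(J) ⊇ FOLLOW(H) = {$, b, c, h}; in H->b S J, the suffix after J is empty, so FOLLOW(J) ⊇ FOLLOW(H) = {$, b, c, h}. Thus FOLLOW(J) = {$, b, c, h}.

{$, b, c, h}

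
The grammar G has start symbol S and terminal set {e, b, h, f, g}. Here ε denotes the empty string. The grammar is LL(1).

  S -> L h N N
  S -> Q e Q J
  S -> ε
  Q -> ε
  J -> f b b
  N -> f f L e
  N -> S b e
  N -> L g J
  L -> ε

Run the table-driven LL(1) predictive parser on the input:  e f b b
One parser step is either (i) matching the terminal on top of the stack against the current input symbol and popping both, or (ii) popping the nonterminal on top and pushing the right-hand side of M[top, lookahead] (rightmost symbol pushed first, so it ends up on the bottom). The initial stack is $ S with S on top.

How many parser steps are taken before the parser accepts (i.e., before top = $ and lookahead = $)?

8

step 1: stack=$ S  input=e f b b $  — expand S -> Q e Q J
step 2: stack=$ J Q e Q  input=e f b b $  — expand Q -> ε
step 3: stack=$ J Q e  input=e f b b $  — match e
step 4: stack=$ J Q  input=f b b $  — expand Q -> ε
step 5: stack=$ J  input=f b b $  — expand J -> f b b
step 6: stack=$ b b f  input=f b b $  — match f
step 7: stack=$ b b  input=b b $  — match b
step 8: stack=$ b  input=b $  — match b
Accept reached after 8 steps.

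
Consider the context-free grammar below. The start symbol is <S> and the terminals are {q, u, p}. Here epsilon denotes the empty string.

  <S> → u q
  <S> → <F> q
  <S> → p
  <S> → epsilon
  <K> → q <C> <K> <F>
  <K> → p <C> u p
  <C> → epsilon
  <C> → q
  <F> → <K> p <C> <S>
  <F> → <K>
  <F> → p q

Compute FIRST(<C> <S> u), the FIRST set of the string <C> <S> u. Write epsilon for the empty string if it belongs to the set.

FIRST(<K>) = {p, q}
FIRST(<C>) = {epsilon, q}
FIRST(<F>) = {p, q}  (via <K> p <C> <S>, <K>)
FIRST(<S>) = {epsilon, p, q, u}  (via <F> q)
FIRST(<C> <S> u): take FIRST of each symbol in turn, carrying on past any symbol whose FIRST contains epsilon; result {p, q, u}.

{p, q, u}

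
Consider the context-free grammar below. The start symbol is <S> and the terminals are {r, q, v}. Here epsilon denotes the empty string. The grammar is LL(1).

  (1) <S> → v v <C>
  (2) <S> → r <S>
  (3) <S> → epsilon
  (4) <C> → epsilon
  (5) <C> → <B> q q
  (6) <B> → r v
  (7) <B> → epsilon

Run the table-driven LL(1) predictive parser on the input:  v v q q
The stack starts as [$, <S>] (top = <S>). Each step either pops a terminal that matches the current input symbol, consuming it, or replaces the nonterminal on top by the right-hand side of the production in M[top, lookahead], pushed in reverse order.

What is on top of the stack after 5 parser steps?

q

     Stack      Input      Action
  1  $ <S>      v v q q $  expand <S> → v v <C>
  2  $ <C> v v  v v q q $  match v
  3  $ <C> v    v q q $    match v
  4  $ <C>      q q $      expand <C> → <B> q q
  5  $ q q <B>  q q $      expand <B> → epsilon
Stack after step 5: $ q q (top = q).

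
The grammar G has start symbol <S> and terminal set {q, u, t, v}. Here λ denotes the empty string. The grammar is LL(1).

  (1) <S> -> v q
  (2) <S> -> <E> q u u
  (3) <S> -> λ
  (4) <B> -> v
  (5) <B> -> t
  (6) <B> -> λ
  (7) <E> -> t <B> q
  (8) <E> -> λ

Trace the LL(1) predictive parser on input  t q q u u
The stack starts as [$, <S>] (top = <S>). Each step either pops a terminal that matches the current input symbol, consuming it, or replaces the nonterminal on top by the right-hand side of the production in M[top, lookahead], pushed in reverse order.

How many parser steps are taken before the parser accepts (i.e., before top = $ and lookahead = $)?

step 1: stack=$ <S>  input=t q q u u $  — expand <S> -> <E> q u u
step 2: stack=$ u u q <E>  input=t q q u u $  — expand <E> -> t <B> q
step 3: stack=$ u u q q <B> t  input=t q q u u $  — match t
step 4: stack=$ u u q q <B>  input=q q u u $  — expand <B> -> λ
step 5: stack=$ u u q q  input=q q u u $  — match q
step 6: stack=$ u u q  input=q u u $  — match q
step 7: stack=$ u u  input=u u $  — match u
step 8: stack=$ u  input=u $  — match u
Accept reached after 8 steps.

8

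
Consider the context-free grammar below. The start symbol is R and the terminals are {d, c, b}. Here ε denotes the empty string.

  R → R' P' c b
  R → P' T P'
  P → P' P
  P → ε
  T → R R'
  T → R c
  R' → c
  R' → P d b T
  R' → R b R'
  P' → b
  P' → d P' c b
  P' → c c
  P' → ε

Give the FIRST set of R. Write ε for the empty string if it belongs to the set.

{b, c, d}

FIRST(P'): from P'→b we get {b}; from P'→d P' c b we get {d}; from P'→c c we get {c}; from P'→ε we get {ε}. So FIRST(P') = {ε, b, c, d}.
FIRST(P): from P→P' P we get {ε, b, c, d}; from P→ε we get {ε}. So FIRST(P) = {ε, b, c, d}.
FIRST(R): from R→R' P' c b we get {b, c, d}; from R→P' T P' we get {b, c, d}. So FIRST(R) = {b, c, d}.
FIRST(T): from T→R R' we get {b, c, d}; from T→R c we get {b, c, d}. So FIRST(T) = {b, c, d}.
FIRST(R'): from R'→c we get {c}; from R'→P d b T we get {b, c, d}; from R'→R b R' we get {b, c, d}. So FIRST(R') = {b, c, d}.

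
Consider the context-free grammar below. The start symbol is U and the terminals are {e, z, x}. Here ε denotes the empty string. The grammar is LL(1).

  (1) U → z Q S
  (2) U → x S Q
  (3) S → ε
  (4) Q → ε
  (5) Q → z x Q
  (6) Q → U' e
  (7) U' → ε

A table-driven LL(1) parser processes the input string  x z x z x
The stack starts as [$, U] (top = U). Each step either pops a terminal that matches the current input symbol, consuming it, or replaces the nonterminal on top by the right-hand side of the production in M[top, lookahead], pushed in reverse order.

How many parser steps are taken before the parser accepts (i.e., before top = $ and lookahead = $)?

10

step 1: stack=$ U  input=x z x z x $  — expand U → x S Q
step 2: stack=$ Q S x  input=x z x z x $  — match x
step 3: stack=$ Q S  input=z x z x $  — expand S → ε
step 4: stack=$ Q  input=z x z x $  — expand Q → z x Q
step 5: stack=$ Q x z  input=z x z x $  — match z
step 6: stack=$ Q x  input=x z x $  — match x
step 7: stack=$ Q  input=z x $  — expand Q → z x Q
step 8: stack=$ Q x z  input=z x $  — match z
step 9: stack=$ Q x  input=x $  — match x
step 10: stack=$ Q  input=$  — expand Q → ε
Accept reached after 10 steps.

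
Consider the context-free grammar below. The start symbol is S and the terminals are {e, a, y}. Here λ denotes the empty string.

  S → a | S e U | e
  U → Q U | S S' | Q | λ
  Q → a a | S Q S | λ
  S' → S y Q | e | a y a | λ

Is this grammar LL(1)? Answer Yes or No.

FIRST(S) = {a, e}
FIRST(U) = {λ, a, e}
FIRST(Q) = {λ, a, e}
FIRST(S') = {λ, a, e}
FOLLOW(S) = {$, a, e, y}
FOLLOW(U) = {$, a, e, y}
FOLLOW(Q) = {$, a, e, y}
FOLLOW(S') = {$, a, e, y}
Cell M[Q, a] receives both Q → a a and Q → S Q S and Q → λ — the grammar is not LL(1).

No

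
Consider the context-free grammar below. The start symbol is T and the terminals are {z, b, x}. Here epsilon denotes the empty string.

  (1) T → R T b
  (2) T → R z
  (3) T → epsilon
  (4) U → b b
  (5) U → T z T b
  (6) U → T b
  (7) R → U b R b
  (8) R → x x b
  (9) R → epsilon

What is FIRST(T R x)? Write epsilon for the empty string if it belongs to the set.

{b, x, z}

FIRST(T) = {epsilon, b, x, z}  (via R T b, R z)
FIRST(U) = {b, x, z}  (via T z T b, T b)
FIRST(R) = {epsilon, b, x, z}  (via U b R b)
FIRST(T R x): take FIRST of each symbol in turn, carrying on past any symbol whose FIRST contains epsilon; result {b, x, z}.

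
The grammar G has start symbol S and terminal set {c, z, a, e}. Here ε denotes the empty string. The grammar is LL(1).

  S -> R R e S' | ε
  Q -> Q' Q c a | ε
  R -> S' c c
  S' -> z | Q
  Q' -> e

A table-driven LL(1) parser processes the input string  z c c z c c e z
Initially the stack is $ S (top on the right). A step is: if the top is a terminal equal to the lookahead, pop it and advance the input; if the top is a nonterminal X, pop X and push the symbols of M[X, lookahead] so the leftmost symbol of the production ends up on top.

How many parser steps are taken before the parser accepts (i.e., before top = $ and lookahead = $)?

14

step 1: stack=$ S  input=z c c z c c e z $  — expand S -> R R e S'
step 2: stack=$ S' e R R  input=z c c z c c e z $  — expand R -> S' c c
step 3: stack=$ S' e R c c S'  input=z c c z c c e z $  — expand S' -> z
step 4: stack=$ S' e R c c z  input=z c c z c c e z $  — match z
step 5: stack=$ S' e R c c  input=c c z c c e z $  — match c
step 6: stack=$ S' e R c  input=c z c c e z $  — match c
step 7: stack=$ S' e R  input=z c c e z $  — expand R -> S' c c
step 8: stack=$ S' e c c S'  input=z c c e z $  — expand S' -> z
step 9: stack=$ S' e c c z  input=z c c e z $  — match z
step 10: stack=$ S' e c c  input=c c e z $  — match c
step 11: stack=$ S' e c  input=c e z $  — match c
step 12: stack=$ S' e  input=e z $  — match e
step 13: stack=$ S'  input=z $  — expand S' -> z
step 14: stack=$ z  input=z $  — match z
Accept reached after 14 steps.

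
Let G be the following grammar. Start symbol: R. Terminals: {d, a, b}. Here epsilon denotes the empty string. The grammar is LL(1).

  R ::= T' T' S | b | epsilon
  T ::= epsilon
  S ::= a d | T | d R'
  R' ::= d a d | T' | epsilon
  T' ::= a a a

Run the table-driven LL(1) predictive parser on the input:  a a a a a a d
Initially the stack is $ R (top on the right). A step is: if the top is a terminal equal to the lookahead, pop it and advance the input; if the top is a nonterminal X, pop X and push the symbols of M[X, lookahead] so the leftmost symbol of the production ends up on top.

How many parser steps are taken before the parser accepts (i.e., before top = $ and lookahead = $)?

step 1: stack=$ R  input=a a a a a a d $  — expand R ::= T' T' S
step 2: stack=$ S T' T'  input=a a a a a a d $  — expand T' ::= a a a
step 3: stack=$ S T' a a a  input=a a a a a a d $  — match a
step 4: stack=$ S T' a a  input=a a a a a d $  — match a
step 5: stack=$ S T' a  input=a a a a d $  — match a
step 6: stack=$ S T'  input=a a a d $  — expand T' ::= a a a
step 7: stack=$ S a a a  input=a a a d $  — match a
step 8: stack=$ S a a  input=a a d $  — match a
step 9: stack=$ S a  input=a d $  — match a
step 10: stack=$ S  input=d $  — expand S ::= d R'
step 11: stack=$ R' d  input=d $  — match d
step 12: stack=$ R'  input=$  — expand R' ::= epsilon
Accept reached after 12 steps.

12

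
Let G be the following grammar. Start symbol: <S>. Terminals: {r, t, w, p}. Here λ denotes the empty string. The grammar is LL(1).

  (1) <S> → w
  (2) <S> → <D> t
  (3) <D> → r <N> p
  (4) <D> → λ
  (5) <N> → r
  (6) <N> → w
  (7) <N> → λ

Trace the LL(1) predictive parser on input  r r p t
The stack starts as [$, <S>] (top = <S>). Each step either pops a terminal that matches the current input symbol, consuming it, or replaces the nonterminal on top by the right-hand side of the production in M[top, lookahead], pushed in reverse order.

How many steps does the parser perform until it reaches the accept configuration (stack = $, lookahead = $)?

step 1: stack=$ <S>  input=r r p t $  — expand <S> → <D> t
step 2: stack=$ t <D>  input=r r p t $  — expand <D> → r <N> p
step 3: stack=$ t p <N> r  input=r r p t $  — match r
step 4: stack=$ t p <N>  input=r p t $  — expand <N> → r
step 5: stack=$ t p r  input=r p t $  — match r
step 6: stack=$ t p  input=p t $  — match p
step 7: stack=$ t  input=t $  — match t
Accept reached after 7 steps.

7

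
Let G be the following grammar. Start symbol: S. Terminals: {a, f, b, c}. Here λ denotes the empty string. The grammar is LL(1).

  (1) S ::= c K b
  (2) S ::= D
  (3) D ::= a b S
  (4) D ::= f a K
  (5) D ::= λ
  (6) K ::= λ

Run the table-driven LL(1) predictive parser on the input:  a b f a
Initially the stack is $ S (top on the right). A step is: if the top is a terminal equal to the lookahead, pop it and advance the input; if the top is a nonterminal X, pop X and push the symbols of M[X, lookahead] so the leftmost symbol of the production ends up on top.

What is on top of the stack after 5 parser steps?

step 1: stack=$ S  input=a b f a $  — expand S ::= D
step 2: stack=$ D  input=a b f a $  — expand D ::= a b S
step 3: stack=$ S b a  input=a b f a $  — match a
step 4: stack=$ S b  input=b f a $  — match b
step 5: stack=$ S  input=f a $  — expand S ::= D
Stack after step 5: $ D (top = D).

D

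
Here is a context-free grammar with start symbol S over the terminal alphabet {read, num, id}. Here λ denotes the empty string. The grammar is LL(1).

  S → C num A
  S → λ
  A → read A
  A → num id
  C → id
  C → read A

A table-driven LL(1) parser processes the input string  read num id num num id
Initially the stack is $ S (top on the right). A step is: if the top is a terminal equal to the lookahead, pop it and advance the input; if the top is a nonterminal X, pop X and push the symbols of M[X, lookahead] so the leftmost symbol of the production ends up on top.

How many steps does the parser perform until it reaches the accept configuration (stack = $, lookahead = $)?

10

step 1: stack=$ S  input=read num id num num id $  — expand S → C num A
step 2: stack=$ A num C  input=read num id num num id $  — expand C → read A
step 3: stack=$ A num A read  input=read num id num num id $  — match read
step 4: stack=$ A num A  input=num id num num id $  — expand A → num id
step 5: stack=$ A num id num  input=num id num num id $  — match num
step 6: stack=$ A num id  input=id num num id $  — match id
step 7: stack=$ A num  input=num num id $  — match num
step 8: stack=$ A  input=num id $  — expand A → num id
step 9: stack=$ id num  input=num id $  — match num
step 10: stack=$ id  input=id $  — match id
Accept reached after 10 steps.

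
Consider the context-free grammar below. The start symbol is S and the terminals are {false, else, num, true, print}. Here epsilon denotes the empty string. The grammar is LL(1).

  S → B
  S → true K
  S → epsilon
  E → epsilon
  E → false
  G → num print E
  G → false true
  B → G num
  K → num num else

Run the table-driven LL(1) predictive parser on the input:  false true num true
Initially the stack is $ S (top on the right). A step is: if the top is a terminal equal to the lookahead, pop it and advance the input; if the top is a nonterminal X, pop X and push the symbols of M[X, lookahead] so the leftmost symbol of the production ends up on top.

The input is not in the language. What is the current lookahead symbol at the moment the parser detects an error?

true

     Stack             Input                  Action
  1  $ S               false true num true $  expand S → B
  2  $ B               false true num true $  expand B → G num
  3  $ num G           false true num true $  expand G → false true
  4  $ num true false  false true num true $  match false
  5  $ num true        true num true $        match true
  6  $ num             num true $             match num
  7  $                 true $                 error: stack empty but input remains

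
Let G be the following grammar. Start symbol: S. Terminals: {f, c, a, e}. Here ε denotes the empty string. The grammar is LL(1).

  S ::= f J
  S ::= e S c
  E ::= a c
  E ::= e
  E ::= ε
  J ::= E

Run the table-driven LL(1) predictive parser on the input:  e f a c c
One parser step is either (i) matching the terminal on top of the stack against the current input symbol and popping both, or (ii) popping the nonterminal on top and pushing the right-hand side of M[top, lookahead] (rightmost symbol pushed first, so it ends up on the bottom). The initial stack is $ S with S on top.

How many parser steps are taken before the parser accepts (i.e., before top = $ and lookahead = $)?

     Stack    Input        Action
  1  $ S      e f a c c $  expand S ::= e S c
  2  $ c S e  e f a c c $  match e
  3  $ c S    f a c c $    expand S ::= f J
  4  $ c J f  f a c c $    match f
  5  $ c J    a c c $      expand J ::= E
  6  $ c E    a c c $      expand E ::= a c
  7  $ c c a  a c c $      match a
  8  $ c c    c c $        match c
  9  $ c      c $          match c
Accept reached after 9 steps.

9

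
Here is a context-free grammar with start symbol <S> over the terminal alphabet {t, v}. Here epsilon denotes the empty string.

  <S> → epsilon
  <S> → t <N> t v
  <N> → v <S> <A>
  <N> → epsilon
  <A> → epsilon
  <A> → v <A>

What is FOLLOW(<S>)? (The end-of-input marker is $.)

FIRST(<S>) = {epsilon, t}
FIRST(<N>) = {epsilon, v}
FIRST(<A>) = {epsilon, v}
FOLLOW(<S>) includes $ since <S> is the start symbol.
FOLLOW(<N>): in <S>→t <N> t v, <N> is followed by t v with FIRST {t}. Thus FOLLOW(<N>) = {t}.
FOLLOW(<S>): in <N>→v <S> <A>, <S> is followed by <A> with FIRST {epsilon, v}; in <N>→v <S> <A>, the suffix after <S> is nullable, so FOLLOW(<S>) ⊇ FOLLOW(<N>) = {t}. Thus FOLLOW(<S>) = {$, t, v}.
FOLLOW(<A>): in <N>→v <S> <A>, the suffix after <A> is empty, so FOLLOW(<A>) ⊇ FOLLOW(<N>) = {t}; in <A>→v <A>, the suffix after <A> is empty (adds nothing new). Thus FOLLOW(<A>) = {t}.

{$, t, v}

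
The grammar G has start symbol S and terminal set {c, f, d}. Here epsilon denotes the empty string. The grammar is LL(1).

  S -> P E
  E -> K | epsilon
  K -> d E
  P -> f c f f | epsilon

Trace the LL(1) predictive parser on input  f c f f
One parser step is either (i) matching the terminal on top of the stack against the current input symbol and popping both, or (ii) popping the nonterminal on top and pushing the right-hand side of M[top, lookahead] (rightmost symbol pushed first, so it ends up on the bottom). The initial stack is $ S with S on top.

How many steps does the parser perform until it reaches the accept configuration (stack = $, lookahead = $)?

7

     Stack        Input      Action
  1  $ S          f c f f $  expand S -> P E
  2  $ E P        f c f f $  expand P -> f c f f
  3  $ E f f c f  f c f f $  match f
  4  $ E f f c    c f f $    match c
  5  $ E f f      f f $      match f
  6  $ E f        f $        match f
  7  $ E          $          expand E -> epsilon
Accept reached after 7 steps.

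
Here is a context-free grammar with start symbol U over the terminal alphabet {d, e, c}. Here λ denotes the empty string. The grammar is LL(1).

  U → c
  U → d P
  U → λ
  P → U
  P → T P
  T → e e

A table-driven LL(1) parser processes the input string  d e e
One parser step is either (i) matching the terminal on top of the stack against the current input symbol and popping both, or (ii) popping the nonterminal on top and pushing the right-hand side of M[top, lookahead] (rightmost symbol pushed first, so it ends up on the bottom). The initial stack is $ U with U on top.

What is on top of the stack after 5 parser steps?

     Stack    Input    Action
  1  $ U      d e e $  expand U → d P
  2  $ P d    d e e $  match d
  3  $ P      e e $    expand P → T P
  4  $ P T    e e $    expand T → e e
  5  $ P e e  e e $    match e
Stack after step 5: $ P e (top = e).

e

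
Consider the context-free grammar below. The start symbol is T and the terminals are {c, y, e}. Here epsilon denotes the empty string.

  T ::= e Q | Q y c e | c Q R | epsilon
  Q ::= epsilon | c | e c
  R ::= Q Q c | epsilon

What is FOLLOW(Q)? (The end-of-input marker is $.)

{$, c, e, y}

FIRST(Q) = {epsilon, c, e}
FIRST(T) = {epsilon, c, e, y}  (via Q y c e)
FIRST(R) = {epsilon, c, e}  (via Q Q c)
FOLLOW(T) includes $ since T is the start symbol.
FOLLOW(T): T appears on no right-hand side. Thus FOLLOW(T) = {$}.
FOLLOW(Q): in T::=e Q, the suffix after Q is empty, so FOLLOW(Q) ⊇ FOLLOW(T) = {$}; in T::=Q y c e, Q is followed by y c e with FIRST {y}; in T::=c Q R, Q is followed by R with FIRST {epsilon, c, e}; in T::=c Q R, the suffix after Q is nullable, so FOLLOW(Q) ⊇ FOLLOW(T) = {$}; in R::=Q Q c (occurrence 1), Q is followed by Q c with FIRST {c, e}; in R::=Q Q c (occurrence 2), Q is followed by c with FIRST {c}. Thus FOLLOW(Q) = {$, c, e, y}.
FOLLOW(R): in T::=c Q R, the suffix after R is empty, so FOLLOW(R) ⊇ FOLLOW(T) = {$}. Thus FOLLOW(R) = {$}.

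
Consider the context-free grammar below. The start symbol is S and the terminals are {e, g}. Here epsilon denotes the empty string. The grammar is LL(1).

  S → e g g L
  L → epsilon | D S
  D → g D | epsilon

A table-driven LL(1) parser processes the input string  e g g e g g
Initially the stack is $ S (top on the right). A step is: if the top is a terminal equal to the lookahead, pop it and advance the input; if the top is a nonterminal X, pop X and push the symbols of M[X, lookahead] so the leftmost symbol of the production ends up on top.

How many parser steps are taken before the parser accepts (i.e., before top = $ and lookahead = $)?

step 1: stack=$ S  input=e g g e g g $  — expand S → e g g L
step 2: stack=$ L g g e  input=e g g e g g $  — match e
step 3: stack=$ L g g  input=g g e g g $  — match g
step 4: stack=$ L g  input=g e g g $  — match g
step 5: stack=$ L  input=e g g $  — expand L → D S
step 6: stack=$ S D  input=e g g $  — expand D → epsilon
step 7: stack=$ S  input=e g g $  — expand S → e g g L
step 8: stack=$ L g g e  input=e g g $  — match e
step 9: stack=$ L g g  input=g g $  — match g
step 10: stack=$ L g  input=g $  — match g
step 11: stack=$ L  input=$  — expand L → epsilon
Accept reached after 11 steps.

11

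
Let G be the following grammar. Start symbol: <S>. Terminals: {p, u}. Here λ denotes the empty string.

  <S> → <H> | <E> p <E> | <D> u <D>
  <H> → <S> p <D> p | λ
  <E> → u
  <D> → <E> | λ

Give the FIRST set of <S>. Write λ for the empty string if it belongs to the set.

FIRST(<E>) = {u}
FIRST(<D>) = {λ, u}  (via <E>)
FIRST(<S>) = {λ, p, u}  (via <H>, <E> p <E>, <D> u <D>)
FIRST(<H>) = {λ, p, u}  (via <S> p <D> p)

{λ, p, u}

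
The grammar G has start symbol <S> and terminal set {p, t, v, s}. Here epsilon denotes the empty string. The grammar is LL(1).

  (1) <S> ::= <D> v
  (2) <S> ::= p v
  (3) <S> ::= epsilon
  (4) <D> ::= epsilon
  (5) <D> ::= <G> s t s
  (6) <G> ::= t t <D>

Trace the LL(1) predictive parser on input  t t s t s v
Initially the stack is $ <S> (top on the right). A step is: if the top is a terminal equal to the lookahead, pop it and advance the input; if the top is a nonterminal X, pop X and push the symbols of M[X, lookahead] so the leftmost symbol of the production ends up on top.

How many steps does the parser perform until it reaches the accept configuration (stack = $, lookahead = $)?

      Stack              Input          Action
   1  $ <S>              t t s t s v $  expand <S> ::= <D> v
   2  $ v <D>            t t s t s v $  expand <D> ::= <G> s t s
   3  $ v s t s <G>      t t s t s v $  expand <G> ::= t t <D>
   4  $ v s t s <D> t t  t t s t s v $  match t
   5  $ v s t s <D> t    t s t s v $    match t
   6  $ v s t s <D>      s t s v $      expand <D> ::= epsilon
   7  $ v s t s          s t s v $      match s
   8  $ v s t            t s v $        match t
   9  $ v s              s v $          match s
  10  $ v                v $            match v
Accept reached after 10 steps.

10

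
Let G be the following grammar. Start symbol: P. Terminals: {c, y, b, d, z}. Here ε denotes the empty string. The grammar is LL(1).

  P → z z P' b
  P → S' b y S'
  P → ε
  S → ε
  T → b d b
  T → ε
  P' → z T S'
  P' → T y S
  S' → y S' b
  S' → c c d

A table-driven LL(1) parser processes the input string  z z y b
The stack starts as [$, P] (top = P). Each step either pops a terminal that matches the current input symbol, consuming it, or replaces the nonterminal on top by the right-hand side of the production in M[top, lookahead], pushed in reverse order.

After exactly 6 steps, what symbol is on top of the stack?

     Stack       Input      Action
  1  $ P         z z y b $  expand P → z z P' b
  2  $ b P' z z  z z y b $  match z
  3  $ b P' z    z y b $    match z
  4  $ b P'      y b $      expand P' → T y S
  5  $ b S y T   y b $      expand T → ε
  6  $ b S y     y b $      match y
Stack after step 6: $ b S (top = S).

S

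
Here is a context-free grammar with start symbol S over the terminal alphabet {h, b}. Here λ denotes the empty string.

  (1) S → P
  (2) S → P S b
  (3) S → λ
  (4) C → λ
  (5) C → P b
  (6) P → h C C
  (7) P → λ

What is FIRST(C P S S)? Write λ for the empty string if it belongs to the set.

{λ, b, h}

FIRST(P) = {λ, h}
FIRST(S) = {λ, b, h}  (via P, P S b)
FIRST(C) = {λ, b, h}  (via P b)
FIRST(C P S S): take FIRST of each symbol in turn, carrying on past any symbol whose FIRST contains λ; result {λ, b, h}.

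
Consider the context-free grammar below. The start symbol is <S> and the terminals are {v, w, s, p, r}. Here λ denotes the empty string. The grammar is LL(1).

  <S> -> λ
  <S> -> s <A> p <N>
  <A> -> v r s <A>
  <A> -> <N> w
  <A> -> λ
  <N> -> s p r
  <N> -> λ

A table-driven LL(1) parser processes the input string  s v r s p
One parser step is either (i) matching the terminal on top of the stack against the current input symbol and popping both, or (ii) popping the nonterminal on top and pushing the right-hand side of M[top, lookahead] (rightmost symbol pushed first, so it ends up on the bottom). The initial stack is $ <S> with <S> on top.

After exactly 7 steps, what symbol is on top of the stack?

p

     Stack              Input        Action
  1  $ <S>              s v r s p $  expand <S> -> s <A> p <N>
  2  $ <N> p <A> s      s v r s p $  match s
  3  $ <N> p <A>        v r s p $    expand <A> -> v r s <A>
  4  $ <N> p <A> s r v  v r s p $    match v
  5  $ <N> p <A> s r    r s p $      match r
  6  $ <N> p <A> s      s p $        match s
  7  $ <N> p <A>        p $          expand <A> -> λ
Stack after step 7: $ <N> p (top = p).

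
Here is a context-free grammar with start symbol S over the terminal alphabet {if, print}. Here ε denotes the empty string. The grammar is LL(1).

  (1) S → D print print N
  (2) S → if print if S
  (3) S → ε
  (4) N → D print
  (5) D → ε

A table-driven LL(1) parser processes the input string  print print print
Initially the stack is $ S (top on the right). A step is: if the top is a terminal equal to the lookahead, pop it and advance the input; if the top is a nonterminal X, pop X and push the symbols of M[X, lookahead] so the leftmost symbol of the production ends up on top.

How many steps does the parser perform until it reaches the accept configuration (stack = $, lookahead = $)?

7

step 1: stack=$ S  input=print print print $  — expand S → D print print N
step 2: stack=$ N print print D  input=print print print $  — expand D → ε
step 3: stack=$ N print print  input=print print print $  — match print
step 4: stack=$ N print  input=print print $  — match print
step 5: stack=$ N  input=print $  — expand N → D print
step 6: stack=$ print D  input=print $  — expand D → ε
step 7: stack=$ print  input=print $  — match print
Accept reached after 7 steps.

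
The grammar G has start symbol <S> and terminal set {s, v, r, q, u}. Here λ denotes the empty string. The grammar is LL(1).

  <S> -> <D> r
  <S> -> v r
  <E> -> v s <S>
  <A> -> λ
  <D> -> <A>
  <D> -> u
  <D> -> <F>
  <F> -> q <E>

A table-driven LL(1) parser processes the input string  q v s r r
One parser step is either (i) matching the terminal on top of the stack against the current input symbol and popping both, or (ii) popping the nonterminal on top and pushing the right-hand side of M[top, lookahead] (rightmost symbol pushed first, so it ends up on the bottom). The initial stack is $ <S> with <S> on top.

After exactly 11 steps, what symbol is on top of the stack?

r

      Stack        Input        Action
   1  $ <S>        q v s r r $  expand <S> -> <D> r
   2  $ r <D>      q v s r r $  expand <D> -> <F>
   3  $ r <F>      q v s r r $  expand <F> -> q <E>
   4  $ r <E> q    q v s r r $  match q
   5  $ r <E>      v s r r $    expand <E> -> v s <S>
   6  $ r <S> s v  v s r r $    match v
   7  $ r <S> s    s r r $      match s
   8  $ r <S>      r r $        expand <S> -> <D> r
   9  $ r r <D>    r r $        expand <D> -> <A>
  10  $ r r <A>    r r $        expand <A> -> λ
  11  $ r r        r r $        match r
Stack after step 11: $ r (top = r).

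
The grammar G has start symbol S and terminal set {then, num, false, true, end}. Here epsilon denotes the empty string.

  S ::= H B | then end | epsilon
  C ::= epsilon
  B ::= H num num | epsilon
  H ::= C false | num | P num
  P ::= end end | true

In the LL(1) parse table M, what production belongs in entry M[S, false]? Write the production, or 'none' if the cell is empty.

FIRST(C) = {epsilon}
FIRST(P) = {end, true}
FIRST(H) = {end, false, num, true}  (via C false, P num)
FIRST(S) = {epsilon, end, false, num, then, true}  (via H B)
FIRST(B) = {epsilon, end, false, num, true}  (via H num num)
FOLLOW(S) includes $ since S is the start symbol.
FOLLOW(S): S appears on no right-hand side. Thus FOLLOW(S) = {$}.
For S ::= H B: FIRST(H B) = {end, false, num, true}, so it goes in M[S, t] for t ∈ {end, false, num, true}.
For S ::= then end: FIRST(then end) = {then}, so it goes in M[S, t] for t ∈ {then}.
For S ::= epsilon: FIRST(epsilon) = {epsilon}, so it goes in M[S, t] for t ∈ {}; since epsilon ∈ FIRST, also for every t ∈ FOLLOW(S) = {$}.

S ::= H B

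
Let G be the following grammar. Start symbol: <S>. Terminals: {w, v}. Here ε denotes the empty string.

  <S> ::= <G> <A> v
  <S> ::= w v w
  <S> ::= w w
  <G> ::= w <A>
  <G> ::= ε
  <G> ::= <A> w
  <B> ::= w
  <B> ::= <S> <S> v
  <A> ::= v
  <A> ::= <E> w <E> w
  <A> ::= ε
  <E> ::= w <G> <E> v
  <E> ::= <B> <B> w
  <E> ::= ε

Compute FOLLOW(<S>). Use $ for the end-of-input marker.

FIRST(<S>): from <S>::=<G> <A> v we get {v, w}; from <S>::=w v w we get {w}; from <S>::=w w we get {w}. So FIRST(<S>) = {v, w}.
FIRST(<B>): from <B>::=w we get {w}; from <B>::=<S> <S> v we get {v, w}. So FIRST(<B>) = {v, w}.
FIRST(<E>): from <E>::=w <G> <E> v we get {w}; from <E>::=<B> <B> w we get {v, w}; from <E>::=ε we get {ε}. So FIRST(<E>) = {ε, v, w}.
FIRST(<A>): from <A>::=v we get {v}; from <A>::=<E> w <E> w we get {v, w}; from <A>::=ε we get {ε}. So FIRST(<A>) = {ε, v, w}.
FIRST(<G>): from <G>::=w <A> we get {w}; from <G>::=ε we get {ε}; from <G>::=<A> w we get {v, w}. So FIRST(<G>) = {ε, v, w}.
FOLLOW(<S>) includes $ since <S> is the start symbol.
FOLLOW(<S>): in <B>::=<S> <S> v (occurrence 1), <S> is followed by <S> v with FIRST {v, w}; in <B>::=<S> <S> v (occurrence 2), <S> is followed by v with FIRST {v}. Thus FOLLOW(<S>) = {$, v, w}.
FOLLOW(<G>): in <S>::=<G> <A> v, <G> is followed by <A> v with FIRST {v, w}; in <E>::=w <G> <E> v, <G> is followed by <E> v with FIRST {v, w}. Thus FOLLOW(<G>) = {v, w}.
FOLLOW(<B>): in <E>::=<B> <B> w (occurrence 1), <B> is followed by <B> w with FIRST {v, w}; in <E>::=<B> <B> w (occurrence 2), <B> is followed by w with FIRST {w}. Thus FOLLOW(<B>) = {v, w}.
FOLLOW(<A>): in <S>::=<G> <A> v, <A> is followed by v with FIRST {v}; in <G>::=w <A>, the suffix after <A> is empty, so FOLLOW(<A>) ⊇ FOLLOW(<G>) = {v, w}; in <G>::=<A> w, <A> is followed by w with FIRST {w}. Thus FOLLOW(<A>) = {v, w}.
FOLLOW(<E>): in <A>::=<E> w <E> w (occurrence 1), <E> is followed by w <E> w with FIRST {w}; in <A>::=<E> w <E> w (occurrence 2), <E> is followed by w with FIRST {w}; in <E>::=w <G> <E> v, <E> is followed by v with FIRST {v}. Thus FOLLOW(<E>) = {v, w}.

{$, v, w}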